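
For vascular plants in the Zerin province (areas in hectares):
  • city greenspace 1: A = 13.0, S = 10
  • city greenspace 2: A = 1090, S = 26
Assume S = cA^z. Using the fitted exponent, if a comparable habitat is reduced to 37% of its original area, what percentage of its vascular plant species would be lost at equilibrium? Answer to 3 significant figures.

19.3%

z = ln(26/10) / ln(1090/13) = 0.9555 / 4.4290 = 0.2157
S_new/S_old = (A_new/A_old)^z = 0.37^0.2157 = exp(0.2157 × -0.9943) = 0.8069
Fraction lost = 1 − 0.8069 = 0.1931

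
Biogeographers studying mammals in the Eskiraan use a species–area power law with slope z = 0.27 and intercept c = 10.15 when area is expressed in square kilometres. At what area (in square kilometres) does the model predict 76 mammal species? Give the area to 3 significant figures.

76 = 10.15 × A^0.27  ⇒  A^0.27 = 76/10.15 = 7.488
ln A = ln(7.488) / 0.27 = 2.0133 / 0.27 = 7.4565
A = e^7.4565 ≈ 1731 square kilometres

1730 square kilometres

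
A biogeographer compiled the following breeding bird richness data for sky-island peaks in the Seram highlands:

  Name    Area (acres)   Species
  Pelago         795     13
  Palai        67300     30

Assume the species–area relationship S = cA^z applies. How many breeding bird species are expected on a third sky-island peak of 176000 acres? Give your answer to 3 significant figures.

36.0

z = ln(30/13) / ln(67300/795) = 0.8362 / 4.4386 = 0.1884
c = 13 / 795^0.1884 = 13 / 3.519 = 3.694
S₃ = 3.694 × 176000^0.1884 = 3.694 × 9.734 ≈ 35.96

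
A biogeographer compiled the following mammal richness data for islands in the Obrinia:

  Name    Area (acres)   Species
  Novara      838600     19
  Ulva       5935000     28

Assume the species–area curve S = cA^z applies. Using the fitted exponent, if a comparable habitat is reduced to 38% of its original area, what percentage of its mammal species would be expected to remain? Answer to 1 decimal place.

82.6%

z = ln(28/19) / ln(5935000/838600) = 0.3878 / 1.9569 = 0.1982
S_new/S_old = (A_new/A_old)^z = 0.38^0.1982 = exp(0.1982 × -0.9676) = 0.8255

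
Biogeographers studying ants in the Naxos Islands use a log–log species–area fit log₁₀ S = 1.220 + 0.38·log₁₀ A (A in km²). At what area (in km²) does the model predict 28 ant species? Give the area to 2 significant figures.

28 = 16.6 × A^0.38  ⇒  A^0.38 = 28/16.6 = 1.687
ln A = ln(1.687) / 0.38 = 0.5231 / 0.38 = 1.3764
A = e^1.3764 ≈ 3.961 km²

4.0 km²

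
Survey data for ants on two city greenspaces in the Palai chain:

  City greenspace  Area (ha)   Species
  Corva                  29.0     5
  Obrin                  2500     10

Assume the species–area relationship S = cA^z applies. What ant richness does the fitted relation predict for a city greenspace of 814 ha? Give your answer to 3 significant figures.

z = ln(10/5) / ln(2500/29) = 0.6931 / 4.4568 = 0.1555
c = 5 / 29^0.1555 = 5 / 1.688 = 2.962
S₃ = 2.962 × 814^0.1555 = 2.962 × 2.836 ≈ 8.399

8.40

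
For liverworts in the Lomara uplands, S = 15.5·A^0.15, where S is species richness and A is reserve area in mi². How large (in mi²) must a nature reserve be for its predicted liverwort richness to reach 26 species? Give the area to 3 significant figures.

26 = 15.5 × A^0.15  ⇒  A^0.15 = 26/15.5 = 1.677
ln A = ln(1.677) / 0.15 = 0.5173 / 0.15 = 3.4484
A = e^3.4484 ≈ 31.45 mi²

31.4 mi²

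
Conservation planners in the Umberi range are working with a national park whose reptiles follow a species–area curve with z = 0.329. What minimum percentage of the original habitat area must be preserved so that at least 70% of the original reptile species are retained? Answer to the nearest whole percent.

34%

Need (A_new/A_old)^0.329 = 0.7, so A_new/A_old = 0.7^(1/0.329) = 0.7^3.04
ln(A_new/A_old) = ln 0.7 / 0.329 = -0.3567 / 0.329 = -1.0841
A_new/A_old = e^-1.0841 ≈ 0.3382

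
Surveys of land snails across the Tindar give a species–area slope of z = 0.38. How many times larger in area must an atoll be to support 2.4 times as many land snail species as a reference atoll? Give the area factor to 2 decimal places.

10.01

(A₂/A₁)^0.38 = 2.4, so A₂/A₁ = 2.4^(1/0.38) = 2.4^2.632
ln(A₂/A₁) = ln 2.4 / 0.38 = 0.8755 / 0.38 = 2.3039
A₂/A₁ = e^2.3039 ≈ 10.01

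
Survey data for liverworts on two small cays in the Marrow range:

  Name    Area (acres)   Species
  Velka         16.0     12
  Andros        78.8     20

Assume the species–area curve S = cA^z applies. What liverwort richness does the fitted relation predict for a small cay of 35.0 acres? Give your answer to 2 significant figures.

z = ln(20/12) / ln(78.8/16) = 0.5108 / 1.5943 = 0.3204
c = 12 / 16^0.3204 = 12 / 2.431 = 4.936
S₃ = 4.936 × 35^0.3204 = 4.936 × 3.124 ≈ 15.42

15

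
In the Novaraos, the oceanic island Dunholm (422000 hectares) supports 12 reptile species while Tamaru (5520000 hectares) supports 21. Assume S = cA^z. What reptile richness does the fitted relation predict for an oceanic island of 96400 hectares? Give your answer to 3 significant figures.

8.70

z = ln(21/12) / ln(5520000/422000) = 0.5596 / 2.5711 = 0.2177
c = 12 / 422000^0.2177 = 12 / 16.76 = 0.7158
S₃ = 0.7158 × 96400^0.2177 = 0.7158 × 12.16 ≈ 8.702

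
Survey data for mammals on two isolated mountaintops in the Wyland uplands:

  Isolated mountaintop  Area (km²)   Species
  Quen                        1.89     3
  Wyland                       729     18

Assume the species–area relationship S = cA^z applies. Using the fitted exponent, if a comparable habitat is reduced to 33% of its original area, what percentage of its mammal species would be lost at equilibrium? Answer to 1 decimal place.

28.4%

z = ln(18/3) / ln(729/1.89) = 1.7918 / 5.9551 = 0.3009
S_new/S_old = (A_new/A_old)^z = 0.33^0.3009 = exp(0.3009 × -1.1087) = 0.7164
Fraction lost = 1 − 0.7164 = 0.2836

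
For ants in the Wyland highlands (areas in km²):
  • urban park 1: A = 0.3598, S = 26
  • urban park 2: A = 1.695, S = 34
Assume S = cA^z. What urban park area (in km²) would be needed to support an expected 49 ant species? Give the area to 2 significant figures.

z = ln(34/26) / ln(1.695/0.3598) = 0.2683 / 1.5499 = 0.1731
c = 26 / 0.3598^0.1731 = 26 / 0.8378 = 31.03
A = (49/31.03)^(1/0.1731) ⇒ ln A = ln(1.579)/0.1731 = 2.6391
A = e^2.6391 ≈ 14 km²

14 km²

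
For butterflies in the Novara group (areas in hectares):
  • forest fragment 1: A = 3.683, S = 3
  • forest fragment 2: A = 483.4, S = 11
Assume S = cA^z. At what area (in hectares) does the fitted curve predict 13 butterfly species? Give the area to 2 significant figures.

900 hectares

z = ln(11/3) / ln(483.4/3.683) = 1.2993 / 4.8771 = 0.2664
c = 3 / 3.683^0.2664 = 3 / 1.415 = 2.12
A = (13/2.12)^(1/0.2664) ⇒ ln A = ln(6.133)/0.2664 = 6.8079
A = e^6.8079 ≈ 905 hectares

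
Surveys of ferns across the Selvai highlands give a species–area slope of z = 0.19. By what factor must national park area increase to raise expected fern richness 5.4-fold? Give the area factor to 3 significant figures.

(A₂/A₁)^0.19 = 5.4, so A₂/A₁ = 5.4^(1/0.19) = 5.4^5.263
ln(A₂/A₁) = ln 5.4 / 0.19 = 1.6864 / 0.19 = 8.8758
A₂/A₁ = e^8.8758 ≈ 7157

7160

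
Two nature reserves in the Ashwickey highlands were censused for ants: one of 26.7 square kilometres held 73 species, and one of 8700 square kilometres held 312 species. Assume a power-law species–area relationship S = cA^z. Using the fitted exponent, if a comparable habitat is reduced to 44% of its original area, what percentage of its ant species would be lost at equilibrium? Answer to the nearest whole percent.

z = ln(312/73) / ln(8700/26.7) = 1.4525 / 5.7864 = 0.2510
S_new/S_old = (A_new/A_old)^z = 0.44^0.2510 = exp(0.2510 × -0.8210) = 0.8138
Fraction lost = 1 − 0.8138 = 0.1862

19%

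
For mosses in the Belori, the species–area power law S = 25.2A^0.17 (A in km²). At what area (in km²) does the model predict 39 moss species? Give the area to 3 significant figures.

39 = 25.2 × A^0.17  ⇒  A^0.17 = 39/25.2 = 1.548
ln A = ln(1.548) / 0.17 = 0.4367 / 0.17 = 2.5689
A = e^2.5689 ≈ 13.05 km²

13.1 km²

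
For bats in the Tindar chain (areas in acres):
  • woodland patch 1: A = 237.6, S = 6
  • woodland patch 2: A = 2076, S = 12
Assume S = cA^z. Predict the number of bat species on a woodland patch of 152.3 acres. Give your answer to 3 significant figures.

5.20

z = ln(12/6) / ln(2076/237.6) = 0.6931 / 2.1676 = 0.3198
c = 6 / 237.6^0.3198 = 6 / 5.751 = 1.043
S₃ = 1.043 × 152.3^0.3198 = 1.043 × 4.989 ≈ 5.205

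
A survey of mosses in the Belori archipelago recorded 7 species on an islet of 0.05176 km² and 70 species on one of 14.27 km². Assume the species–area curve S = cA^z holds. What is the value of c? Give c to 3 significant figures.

23.6

z = ln(S₂/S₁) / ln(A₂/A₁) = ln(70/7) / ln(14.27/0.05176) = 2.3026 / 5.6193 = 0.4098
c = S₁ / A₁^z = 7 / 0.05176^0.4098 = 7 / 0.2972 = 23.55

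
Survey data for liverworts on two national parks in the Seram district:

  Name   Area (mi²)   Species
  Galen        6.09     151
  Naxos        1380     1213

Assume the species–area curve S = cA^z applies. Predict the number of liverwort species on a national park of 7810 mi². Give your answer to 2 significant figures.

2400

z = ln(1213/151) / ln(1380/6.09) = 2.0836 / 5.4232 = 0.3842
c = 151 / 6.09^0.3842 = 151 / 2.002 = 75.43
S₃ = 75.43 × 7810^0.3842 = 75.43 × 31.3 ≈ 2361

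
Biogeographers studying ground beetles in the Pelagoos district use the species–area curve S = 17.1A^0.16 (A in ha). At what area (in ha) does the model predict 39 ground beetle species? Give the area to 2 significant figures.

39 = 17.1 × A^0.16  ⇒  A^0.16 = 39/17.1 = 2.281
ln A = ln(2.281) / 0.16 = 0.8245 / 0.16 = 5.1530
A = e^5.1530 ≈ 173 ha

170 ha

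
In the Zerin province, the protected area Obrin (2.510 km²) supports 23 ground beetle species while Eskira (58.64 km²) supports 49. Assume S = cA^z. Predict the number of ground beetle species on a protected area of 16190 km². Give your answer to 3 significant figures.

z = ln(49/23) / ln(58.64/2.51) = 0.7563 / 3.1511 = 0.2400
c = 23 / 2.51^0.2400 = 23 / 1.247 = 18.44
S₃ = 18.44 × 16190^0.2400 = 18.44 × 10.24 ≈ 188.8

189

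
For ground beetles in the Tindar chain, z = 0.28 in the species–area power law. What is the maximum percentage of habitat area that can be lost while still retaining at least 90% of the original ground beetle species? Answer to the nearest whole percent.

31%

Need (A_new/A_old)^0.28 = 0.9, so A_new/A_old = 0.9^(1/0.28) = 0.9^3.571
ln(A_new/A_old) = ln 0.9 / 0.28 = -0.1054 / 0.28 = -0.3763
A_new/A_old = e^-0.3763 ≈ 0.6864
Fraction that can be lost = 1 − 0.6864 = 0.3136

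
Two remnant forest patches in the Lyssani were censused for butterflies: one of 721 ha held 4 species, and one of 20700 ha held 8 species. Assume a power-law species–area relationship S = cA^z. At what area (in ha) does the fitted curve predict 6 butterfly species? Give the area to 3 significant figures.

5140 ha

z = ln(8/4) / ln(20700/721) = 0.6931 / 3.3572 = 0.2065
c = 4 / 721^0.2065 = 4 / 3.891 = 1.028
A = (6/1.028)^(1/0.2065) ⇒ ln A = ln(5.836)/0.2065 = 8.5445
A = e^8.5445 ≈ 5138 ha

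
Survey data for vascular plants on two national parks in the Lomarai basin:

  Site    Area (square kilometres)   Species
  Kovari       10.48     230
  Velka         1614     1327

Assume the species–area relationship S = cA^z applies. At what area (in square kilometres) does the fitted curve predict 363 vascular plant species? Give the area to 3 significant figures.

38.9 square kilometres

z = ln(1327/230) / ln(1614/10.48) = 1.7526 / 5.0370 = 0.3479
c = 230 / 10.48^0.3479 = 230 / 2.265 = 101.6
A = (363/101.6)^(1/0.3479) ⇒ ln A = ln(3.574)/0.3479 = 3.6610
A = e^3.6610 ≈ 38.9 square kilometres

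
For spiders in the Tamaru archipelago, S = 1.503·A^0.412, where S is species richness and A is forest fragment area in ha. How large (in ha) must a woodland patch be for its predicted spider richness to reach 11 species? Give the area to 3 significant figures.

125 ha

11 = 1.503 × A^0.412  ⇒  A^0.412 = 11/1.503 = 7.319
ln A = ln(7.319) / 0.412 = 1.9904 / 0.412 = 4.8311
A = e^4.8311 ≈ 125.4 ha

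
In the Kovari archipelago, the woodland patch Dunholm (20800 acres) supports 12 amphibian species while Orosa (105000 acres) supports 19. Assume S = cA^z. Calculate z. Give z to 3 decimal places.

Taking logs: ln S = ln c + z ln A, so z = (ln S₂ − ln S₁)/(ln A₂ − ln A₁).
z = ln(19/12) / ln(105000/20800) = ln(1.583) / ln(5.048) = 0.4595 / 1.6190 = 0.2838

0.284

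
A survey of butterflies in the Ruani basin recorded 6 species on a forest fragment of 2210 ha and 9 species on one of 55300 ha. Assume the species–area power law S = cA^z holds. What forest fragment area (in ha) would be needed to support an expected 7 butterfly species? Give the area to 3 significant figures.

7520 ha

z = ln(9/6) / ln(55300/2210) = 0.4055 / 3.2198 = 0.1259
c = 6 / 2210^0.1259 = 6 / 2.637 = 2.275
A = (7/2.275)^(1/0.1259) ⇒ ln A = ln(3.077)/0.1259 = 8.9249
A = e^8.9249 ≈ 7516 ha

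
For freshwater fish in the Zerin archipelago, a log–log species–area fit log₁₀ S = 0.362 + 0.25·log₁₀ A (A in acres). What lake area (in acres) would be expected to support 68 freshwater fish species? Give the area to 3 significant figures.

762000 acres

68 = 2.301 × A^0.25  ⇒  A^0.25 = 68/2.301 = 29.55
ln A = ln(29.55) / 0.25 = 3.3860 / 0.25 = 13.5439
A = e^13.5439 ≈ 762142 acres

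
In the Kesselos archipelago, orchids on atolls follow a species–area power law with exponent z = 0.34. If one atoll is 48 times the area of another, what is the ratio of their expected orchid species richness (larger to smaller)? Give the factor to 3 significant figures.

S₂/S₁ = (A₂/A₁)^z = 48^0.34
ln(S₂/S₁) = 0.34 × ln 48 = 0.34 × 3.8712 = 1.3162
S₂/S₁ = e^1.3162 ≈ 3.729

3.73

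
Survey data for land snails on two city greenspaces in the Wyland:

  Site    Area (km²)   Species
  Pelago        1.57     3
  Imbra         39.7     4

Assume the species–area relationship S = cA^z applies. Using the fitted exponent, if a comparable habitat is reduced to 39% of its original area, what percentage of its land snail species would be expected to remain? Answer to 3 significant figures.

92.0%

z = ln(4/3) / ln(39.7/1.57) = 0.2877 / 3.2303 = 0.0891
S_new/S_old = (A_new/A_old)^z = 0.39^0.0891 = exp(0.0891 × -0.9416) = 0.9196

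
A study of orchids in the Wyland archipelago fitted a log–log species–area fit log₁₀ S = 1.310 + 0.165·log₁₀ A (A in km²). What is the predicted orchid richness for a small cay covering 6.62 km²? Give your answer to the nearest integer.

28 species

S = 20.42 × 6.62^0.165
ln S = ln 20.42 + 0.165 × ln 6.62 = 3.0164 + 0.165 × 1.8901 = 3.3283
S = e^3.3283 ≈ 27.89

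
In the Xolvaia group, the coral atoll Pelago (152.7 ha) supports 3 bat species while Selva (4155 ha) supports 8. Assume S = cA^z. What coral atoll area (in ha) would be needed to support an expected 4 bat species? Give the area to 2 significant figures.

400 ha

z = ln(8/3) / ln(4155/152.7) = 0.9808 / 3.3036 = 0.2969
c = 3 / 152.7^0.2969 = 3 / 4.45 = 0.6741
A = (4/0.6741)^(1/0.2969) ⇒ ln A = ln(5.934)/0.2969 = 5.9974
A = e^5.9974 ≈ 402.4 ha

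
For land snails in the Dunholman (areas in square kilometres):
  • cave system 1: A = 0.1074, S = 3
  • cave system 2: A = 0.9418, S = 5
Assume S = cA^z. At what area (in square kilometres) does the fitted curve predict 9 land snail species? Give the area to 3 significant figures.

11.5 square kilometres

z = ln(5/3) / ln(0.9418/0.1074) = 0.5108 / 2.1712 = 0.2353
c = 3 / 0.1074^0.2353 = 3 / 0.5916 = 5.071
A = (9/5.071)^(1/0.2353) ⇒ ln A = ln(1.775)/0.2353 = 2.4384
A = e^2.4384 ≈ 11.45 square kilometres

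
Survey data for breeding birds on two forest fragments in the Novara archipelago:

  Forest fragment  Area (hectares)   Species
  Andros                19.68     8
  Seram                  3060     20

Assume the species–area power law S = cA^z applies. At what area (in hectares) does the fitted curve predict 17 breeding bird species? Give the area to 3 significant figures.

1250 hectares

z = ln(20/8) / ln(3060/19.68) = 0.9163 / 5.0466 = 0.1816
c = 8 / 19.68^0.1816 = 8 / 1.718 = 4.657
A = (17/4.657)^(1/0.1816) ⇒ ln A = ln(3.65)/0.1816 = 7.1311
A = e^7.1311 ≈ 1250 hectares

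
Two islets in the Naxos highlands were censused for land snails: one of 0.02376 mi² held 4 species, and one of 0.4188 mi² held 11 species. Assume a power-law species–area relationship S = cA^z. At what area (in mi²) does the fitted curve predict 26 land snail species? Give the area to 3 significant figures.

4.80 mi²

z = ln(11/4) / ln(0.4188/0.02376) = 1.0116 / 2.8694 = 0.3525
c = 4 / 0.02376^0.3525 = 4 / 0.2676 = 14.95
A = (26/14.95)^(1/0.3525) ⇒ ln A = ln(1.739)/0.3525 = 1.5696
A = e^1.5696 ≈ 4.805 mi²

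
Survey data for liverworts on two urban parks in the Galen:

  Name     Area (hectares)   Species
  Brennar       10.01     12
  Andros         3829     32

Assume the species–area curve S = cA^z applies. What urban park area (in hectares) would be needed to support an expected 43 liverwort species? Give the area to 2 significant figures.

z = ln(32/12) / ln(3829/10.01) = 0.9808 / 5.9468 = 0.1649
c = 12 / 10.01^0.1649 = 12 / 1.462 = 8.207
A = (43/8.207)^(1/0.1649) ⇒ ln A = ln(5.24)/0.1649 = 10.0418
A = e^10.0418 ≈ 22966 hectares

23000 hectares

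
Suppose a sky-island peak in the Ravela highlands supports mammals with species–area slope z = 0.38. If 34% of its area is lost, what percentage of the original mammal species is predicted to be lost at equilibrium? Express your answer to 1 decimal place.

S_new/S_old = (A_new/A_old)^z = 0.66^0.38
= exp(0.38 × ln 0.66) = exp(0.38 × -0.4155) = exp(-0.1579) ≈ 0.8539
Fraction lost = 1 − 0.8539 = 0.1461

14.6%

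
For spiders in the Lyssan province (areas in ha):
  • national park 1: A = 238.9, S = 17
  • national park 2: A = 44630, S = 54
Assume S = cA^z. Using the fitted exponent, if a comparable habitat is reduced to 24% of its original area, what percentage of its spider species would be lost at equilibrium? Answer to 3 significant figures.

z = ln(54/17) / ln(44630/238.9) = 1.1558 / 5.2301 = 0.2210
S_new/S_old = (A_new/A_old)^z = 0.24^0.2210 = exp(0.2210 × -1.4271) = 0.7295
Fraction lost = 1 − 0.7295 = 0.2705

27.0%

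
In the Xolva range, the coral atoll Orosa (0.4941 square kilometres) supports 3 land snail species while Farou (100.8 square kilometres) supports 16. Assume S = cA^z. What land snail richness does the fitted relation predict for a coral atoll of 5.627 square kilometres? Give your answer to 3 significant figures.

z = ln(16/3) / ln(100.8/0.4941) = 1.6740 / 5.3182 = 0.3148
c = 3 / 0.4941^0.3148 = 3 / 0.801 = 3.745
S₃ = 3.745 × 5.627^0.3148 = 3.745 × 1.723 ≈ 6.451

6.45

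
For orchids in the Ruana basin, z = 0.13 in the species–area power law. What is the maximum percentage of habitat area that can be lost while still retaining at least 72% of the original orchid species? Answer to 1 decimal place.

92.0%

Need (A_new/A_old)^0.13 = 0.72, so A_new/A_old = 0.72^(1/0.13) = 0.72^7.692
ln(A_new/A_old) = ln 0.72 / 0.13 = -0.3285 / 0.13 = -2.5270
A_new/A_old = e^-2.5270 ≈ 0.0799
Fraction that can be lost = 1 − 0.0799 = 0.9201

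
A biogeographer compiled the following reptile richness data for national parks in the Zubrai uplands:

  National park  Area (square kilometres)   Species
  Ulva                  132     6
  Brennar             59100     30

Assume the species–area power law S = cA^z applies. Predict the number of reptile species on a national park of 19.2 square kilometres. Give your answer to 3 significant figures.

z = ln(30/6) / ln(59100/132) = 1.6094 / 6.1042 = 0.2637
c = 6 / 132^0.2637 = 6 / 3.623 = 1.656
S₃ = 1.656 × 19.2^0.2637 = 1.656 × 2.18 ≈ 3.609

3.61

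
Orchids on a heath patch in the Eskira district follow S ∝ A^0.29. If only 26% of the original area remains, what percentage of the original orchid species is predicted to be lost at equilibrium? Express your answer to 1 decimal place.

S_new/S_old = (A_new/A_old)^z = 0.26^0.29
= exp(0.29 × ln 0.26) = exp(0.29 × -1.3471) = exp(-0.3907) ≈ 0.6766
Fraction lost = 1 − 0.6766 = 0.3234

32.3%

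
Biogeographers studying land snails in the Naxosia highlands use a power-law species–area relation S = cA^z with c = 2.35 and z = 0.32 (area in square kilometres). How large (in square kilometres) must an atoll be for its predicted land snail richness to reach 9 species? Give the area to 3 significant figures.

9 = 2.35 × A^0.32  ⇒  A^0.32 = 9/2.35 = 3.83
ln A = ln(3.83) / 0.32 = 1.3428 / 0.32 = 4.1963
A = e^4.1963 ≈ 66.44 square kilometres

66.4 square kilometres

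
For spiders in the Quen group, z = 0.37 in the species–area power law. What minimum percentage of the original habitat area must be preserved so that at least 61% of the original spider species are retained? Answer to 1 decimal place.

Need (A_new/A_old)^0.37 = 0.61, so A_new/A_old = 0.61^(1/0.37) = 0.61^2.703
ln(A_new/A_old) = ln 0.61 / 0.37 = -0.4943 / 0.37 = -1.3359
A_new/A_old = e^-1.3359 ≈ 0.2629

26.3%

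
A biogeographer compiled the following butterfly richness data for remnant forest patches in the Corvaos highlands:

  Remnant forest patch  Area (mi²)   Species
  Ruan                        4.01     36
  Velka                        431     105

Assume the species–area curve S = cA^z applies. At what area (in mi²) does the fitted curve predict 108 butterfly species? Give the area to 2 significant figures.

z = ln(105/36) / ln(431/4.01) = 1.0704 / 4.6773 = 0.2289
c = 36 / 4.01^0.2289 = 36 / 1.374 = 26.2
A = (108/26.2)^(1/0.2289) ⇒ ln A = ln(4.122)/0.2289 = 6.1892
A = e^6.1892 ≈ 487.5 mi²

490 mi²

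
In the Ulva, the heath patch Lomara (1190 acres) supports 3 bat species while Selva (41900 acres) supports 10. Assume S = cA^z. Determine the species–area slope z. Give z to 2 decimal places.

0.34

Taking logs: ln S = ln c + z ln A, so z = (ln S₂ − ln S₁)/(ln A₂ − ln A₁).
z = ln(10/3) / ln(41900/1190) = ln(3.333) / ln(35.21) = 1.2040 / 3.5613 = 0.3381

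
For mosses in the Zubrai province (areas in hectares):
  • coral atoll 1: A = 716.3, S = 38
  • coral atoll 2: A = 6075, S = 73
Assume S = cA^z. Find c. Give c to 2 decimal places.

5.10

z = ln(S₂/S₁) / ln(A₂/A₁) = ln(73/38) / ln(6075/716.3) = 0.6529 / 2.1378 = 0.3054
c = S₁ / A₁^z = 38 / 716.3^0.3054 = 38 / 7.446 = 5.103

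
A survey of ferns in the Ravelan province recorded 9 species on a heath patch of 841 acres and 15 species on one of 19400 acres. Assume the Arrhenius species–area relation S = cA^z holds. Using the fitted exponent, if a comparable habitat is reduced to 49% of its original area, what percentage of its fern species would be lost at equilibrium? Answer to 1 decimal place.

z = ln(15/9) / ln(19400/841) = 0.5108 / 3.1384 = 0.1628
S_new/S_old = (A_new/A_old)^z = 0.49^0.1628 = exp(0.1628 × -0.7133) = 0.8904
Fraction lost = 1 − 0.8904 = 0.1096

11.0%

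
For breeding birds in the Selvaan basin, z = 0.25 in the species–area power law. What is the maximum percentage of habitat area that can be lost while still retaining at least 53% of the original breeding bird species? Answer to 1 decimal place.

92.1%

Need (A_new/A_old)^0.25 = 0.53, so A_new/A_old = 0.53^(1/0.25) = 0.53^4
ln(A_new/A_old) = ln 0.53 / 0.25 = -0.6349 / 0.25 = -2.5395
A_new/A_old = e^-2.5395 ≈ 0.0789
Fraction that can be lost = 1 − 0.0789 = 0.9211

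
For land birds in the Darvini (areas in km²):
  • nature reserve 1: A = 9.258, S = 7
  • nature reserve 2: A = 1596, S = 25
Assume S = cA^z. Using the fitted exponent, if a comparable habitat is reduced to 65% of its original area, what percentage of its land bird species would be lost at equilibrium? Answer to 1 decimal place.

10.1%

z = ln(25/7) / ln(1596/9.258) = 1.2730 / 5.1498 = 0.2472
S_new/S_old = (A_new/A_old)^z = 0.65^0.2472 = exp(0.2472 × -0.4308) = 0.899
Fraction lost = 1 − 0.899 = 0.101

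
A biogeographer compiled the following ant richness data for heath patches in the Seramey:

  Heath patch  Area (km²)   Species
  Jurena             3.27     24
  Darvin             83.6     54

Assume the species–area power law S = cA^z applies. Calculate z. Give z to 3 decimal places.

Taking logs: ln S = ln c + z ln A, so z = (ln S₂ − ln S₁)/(ln A₂ − ln A₁).
z = ln(54/24) / ln(83.6/3.27) = ln(2.25) / ln(25.57) = 0.8109 / 3.2413 = 0.2502

0.250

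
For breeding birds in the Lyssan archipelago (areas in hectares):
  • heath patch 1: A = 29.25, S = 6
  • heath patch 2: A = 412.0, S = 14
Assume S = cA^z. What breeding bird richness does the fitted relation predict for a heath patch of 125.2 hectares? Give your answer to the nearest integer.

z = ln(14/6) / ln(412/29.25) = 0.8473 / 2.6451 = 0.3203
c = 6 / 29.25^0.3203 = 6 / 2.949 = 2.035
S₃ = 2.035 × 125.2^0.3203 = 2.035 × 4.698 ≈ 9.559

10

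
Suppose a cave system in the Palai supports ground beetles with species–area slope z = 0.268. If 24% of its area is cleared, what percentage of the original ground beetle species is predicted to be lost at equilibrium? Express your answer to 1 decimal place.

S_new/S_old = (A_new/A_old)^z = 0.76^0.268
= exp(0.268 × ln 0.76) = exp(0.268 × -0.2744) = exp(-0.0735) ≈ 0.9291
Fraction lost = 1 − 0.9291 = 0.07091

7.1%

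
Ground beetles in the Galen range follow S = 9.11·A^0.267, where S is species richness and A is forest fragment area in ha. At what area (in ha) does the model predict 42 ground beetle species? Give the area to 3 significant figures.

306 ha

42 = 9.11 × A^0.267  ⇒  A^0.267 = 42/9.11 = 4.61
ln A = ln(4.61) / 0.267 = 1.5283 / 0.267 = 5.7240
A = e^5.7240 ≈ 306.1 ha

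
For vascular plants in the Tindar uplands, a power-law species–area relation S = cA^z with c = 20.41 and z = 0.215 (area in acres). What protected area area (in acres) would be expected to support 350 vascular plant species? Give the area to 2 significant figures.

550000 acres

350 = 20.41 × A^0.215  ⇒  A^0.215 = 350/20.41 = 17.15
ln A = ln(17.15) / 0.215 = 2.8419 / 0.215 = 13.2182
A = e^13.2182 ≈ 550277 acres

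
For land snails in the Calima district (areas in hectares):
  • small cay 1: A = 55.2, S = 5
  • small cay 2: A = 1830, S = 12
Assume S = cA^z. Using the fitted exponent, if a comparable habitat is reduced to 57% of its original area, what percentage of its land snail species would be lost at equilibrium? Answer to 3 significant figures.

z = ln(12/5) / ln(1830/55.2) = 0.8755 / 3.5011 = 0.2501
S_new/S_old = (A_new/A_old)^z = 0.57^0.2501 = exp(0.2501 × -0.5621) = 0.8689
Fraction lost = 1 − 0.8689 = 0.1311

13.1%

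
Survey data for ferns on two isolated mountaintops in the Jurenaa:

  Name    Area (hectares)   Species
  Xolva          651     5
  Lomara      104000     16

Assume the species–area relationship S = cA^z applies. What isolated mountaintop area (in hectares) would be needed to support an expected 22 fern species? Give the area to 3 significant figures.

z = ln(16/5) / ln(104000/651) = 1.1632 / 5.0736 = 0.2293
c = 5 / 651^0.2293 = 5 / 4.416 = 1.132
A = (22/1.132)^(1/0.2293) ⇒ ln A = ln(19.43)/0.2293 = 12.9412
A = e^12.9412 ≈ 417164 hectares

417000 hectares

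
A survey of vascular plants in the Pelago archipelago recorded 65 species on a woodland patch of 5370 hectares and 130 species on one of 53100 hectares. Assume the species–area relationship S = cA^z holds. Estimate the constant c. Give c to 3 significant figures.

z = ln(S₂/S₁) / ln(A₂/A₁) = ln(130/65) / ln(53100/5370) = 0.6931 / 2.2913 = 0.3025
c = S₁ / A₁^z = 65 / 5370^0.3025 = 65 / 13.44 = 4.837

4.84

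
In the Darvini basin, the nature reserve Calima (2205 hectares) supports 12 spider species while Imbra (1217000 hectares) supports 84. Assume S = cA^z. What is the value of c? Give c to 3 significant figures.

z = ln(S₂/S₁) / ln(A₂/A₁) = ln(84/12) / ln(1217000/2205) = 1.9459 / 6.3134 = 0.3082
c = S₁ / A₁^z = 12 / 2205^0.3082 = 12 / 10.73 = 1.119

1.12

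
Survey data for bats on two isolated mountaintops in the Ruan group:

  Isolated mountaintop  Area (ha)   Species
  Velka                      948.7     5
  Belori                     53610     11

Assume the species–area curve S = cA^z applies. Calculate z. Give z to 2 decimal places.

0.20

Taking logs: ln S = ln c + z ln A, so z = (ln S₂ − ln S₁)/(ln A₂ − ln A₁).
z = ln(11/5) / ln(53610/948.7) = ln(2.2) / ln(56.51) = 0.7885 / 4.0344 = 0.1954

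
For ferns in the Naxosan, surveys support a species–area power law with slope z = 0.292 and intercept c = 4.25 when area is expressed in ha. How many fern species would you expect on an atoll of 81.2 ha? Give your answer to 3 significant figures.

S = 4.25 × 81.2^0.292 = 4.25 × 3.611 ≈ 15.35

15.3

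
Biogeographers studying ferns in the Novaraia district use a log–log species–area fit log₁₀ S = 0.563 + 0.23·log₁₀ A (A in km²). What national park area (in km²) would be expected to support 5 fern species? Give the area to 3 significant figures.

3.90 km²

5 = 3.656 × A^0.23  ⇒  A^0.23 = 5/3.656 = 1.368
ln A = ln(1.368) / 0.23 = 0.3131 / 0.23 = 1.3612
A = e^1.3612 ≈ 3.901 km²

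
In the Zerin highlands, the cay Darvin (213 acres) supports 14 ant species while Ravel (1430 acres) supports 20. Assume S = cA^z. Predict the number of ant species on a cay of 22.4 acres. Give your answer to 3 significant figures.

z = ln(20/14) / ln(1430/213) = 0.3567 / 1.9041 = 0.1873
c = 14 / 213^0.1873 = 14 / 2.73 = 5.128
S₃ = 5.128 × 22.4^0.1873 = 5.128 × 1.79 ≈ 9.181

9.18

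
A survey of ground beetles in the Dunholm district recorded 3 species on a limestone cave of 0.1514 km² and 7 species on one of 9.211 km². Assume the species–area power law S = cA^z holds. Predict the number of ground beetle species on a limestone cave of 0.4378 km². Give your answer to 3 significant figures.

3.73

z = ln(7/3) / ln(9.211/0.1514) = 0.8473 / 4.1082 = 0.2062
c = 3 / 0.1514^0.2062 = 3 / 0.6775 = 4.428
S₃ = 4.428 × 0.4378^0.2062 = 4.428 × 0.8434 ≈ 3.734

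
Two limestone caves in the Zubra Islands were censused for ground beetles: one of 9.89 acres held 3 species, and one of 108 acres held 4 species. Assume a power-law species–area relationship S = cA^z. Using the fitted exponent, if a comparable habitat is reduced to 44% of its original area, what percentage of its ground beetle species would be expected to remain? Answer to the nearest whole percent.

91%

z = ln(4/3) / ln(108/9.89) = 0.2877 / 2.3906 = 0.1203
S_new/S_old = (A_new/A_old)^z = 0.44^0.1203 = exp(0.1203 × -0.8210) = 0.9059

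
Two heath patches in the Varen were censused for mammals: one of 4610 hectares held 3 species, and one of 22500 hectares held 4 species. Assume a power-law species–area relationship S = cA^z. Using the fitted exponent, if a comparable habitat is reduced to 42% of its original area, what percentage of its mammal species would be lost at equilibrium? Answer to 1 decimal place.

14.6%

z = ln(4/3) / ln(22500/4610) = 0.2877 / 1.5853 = 0.1815
S_new/S_old = (A_new/A_old)^z = 0.42^0.1815 = exp(0.1815 × -0.8675) = 0.8543
Fraction lost = 1 − 0.8543 = 0.1457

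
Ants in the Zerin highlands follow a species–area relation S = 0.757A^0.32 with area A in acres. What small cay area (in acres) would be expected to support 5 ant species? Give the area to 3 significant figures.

5 = 0.757 × A^0.32  ⇒  A^0.32 = 5/0.757 = 6.605
ln A = ln(6.605) / 0.32 = 1.8878 / 0.32 = 5.8995
A = e^5.8995 ≈ 364.8 acres

365 acres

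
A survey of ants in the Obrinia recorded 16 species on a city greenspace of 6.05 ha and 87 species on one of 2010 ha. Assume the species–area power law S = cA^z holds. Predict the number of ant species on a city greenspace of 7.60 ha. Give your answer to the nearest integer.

z = ln(87/16) / ln(2010/6.05) = 1.6933 / 5.8058 = 0.2917
c = 16 / 6.05^0.2917 = 16 / 1.69 = 9.465
S₃ = 9.465 × 7.6^0.2917 = 9.465 × 1.807 ≈ 17.1

17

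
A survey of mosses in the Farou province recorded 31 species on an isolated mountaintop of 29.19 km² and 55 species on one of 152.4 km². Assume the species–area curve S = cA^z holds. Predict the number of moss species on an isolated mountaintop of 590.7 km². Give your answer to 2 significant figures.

z = ln(55/31) / ln(152.4/29.19) = 0.5733 / 1.6527 = 0.3469
c = 31 / 29.19^0.3469 = 31 / 3.223 = 9.617
S₃ = 9.617 × 590.7^0.3469 = 9.617 × 9.15 ≈ 88

88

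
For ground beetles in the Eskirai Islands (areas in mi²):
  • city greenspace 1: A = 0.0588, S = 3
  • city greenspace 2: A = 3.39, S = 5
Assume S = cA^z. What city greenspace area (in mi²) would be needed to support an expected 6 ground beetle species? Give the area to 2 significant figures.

14 mi²

z = ln(5/3) / ln(3.39/0.0588) = 0.5108 / 4.0544 = 0.1260
c = 3 / 0.0588^0.1260 = 3 / 0.6998 = 4.287
A = (6/4.287)^(1/0.1260) ⇒ ln A = ln(1.4)/0.1260 = 2.6679
A = e^2.6679 ≈ 14.41 mi²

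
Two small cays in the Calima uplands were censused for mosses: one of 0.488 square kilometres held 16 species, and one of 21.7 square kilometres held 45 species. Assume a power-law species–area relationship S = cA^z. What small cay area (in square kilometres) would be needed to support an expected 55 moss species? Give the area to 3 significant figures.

45.3 square kilometres

z = ln(45/16) / ln(21.7/0.488) = 1.0341 / 3.7948 = 0.2725
c = 16 / 0.488^0.2725 = 16 / 0.8224 = 19.45
A = (55/19.45)^(1/0.2725) ⇒ ln A = ln(2.827)/0.2725 = 3.8137
A = e^3.8137 ≈ 45.32 square kilometres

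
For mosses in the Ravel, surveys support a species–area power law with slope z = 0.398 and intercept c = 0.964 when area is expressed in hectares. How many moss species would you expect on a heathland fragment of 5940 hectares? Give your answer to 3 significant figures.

30.6

S = 0.964 × 5940^0.398 = 0.964 × 31.77 ≈ 30.62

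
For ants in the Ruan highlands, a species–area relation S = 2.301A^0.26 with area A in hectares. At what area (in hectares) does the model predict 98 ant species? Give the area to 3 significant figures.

1850000 hectares

98 = 2.301 × A^0.26  ⇒  A^0.26 = 98/2.301 = 42.59
ln A = ln(42.59) / 0.26 = 3.7516 / 0.26 = 14.4293
A = e^14.4293 ≈ 1847459 hectares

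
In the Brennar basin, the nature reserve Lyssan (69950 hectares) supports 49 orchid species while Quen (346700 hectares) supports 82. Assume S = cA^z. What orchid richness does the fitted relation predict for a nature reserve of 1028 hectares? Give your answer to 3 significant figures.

12.6

z = ln(82/49) / ln(346700/69950) = 0.5149 / 1.6007 = 0.3217
c = 49 / 69950^0.3217 = 49 / 36.18 = 1.354
S₃ = 1.354 × 1028^0.3217 = 1.354 × 9.309 ≈ 12.61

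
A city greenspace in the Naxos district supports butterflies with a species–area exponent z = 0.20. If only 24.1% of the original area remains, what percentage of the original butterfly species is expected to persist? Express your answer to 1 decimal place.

75.2%

S_new/S_old = (A_new/A_old)^z = 0.241^0.2
= exp(0.2 × ln 0.241) = exp(0.2 × -1.4230) = exp(-0.2846) ≈ 0.7523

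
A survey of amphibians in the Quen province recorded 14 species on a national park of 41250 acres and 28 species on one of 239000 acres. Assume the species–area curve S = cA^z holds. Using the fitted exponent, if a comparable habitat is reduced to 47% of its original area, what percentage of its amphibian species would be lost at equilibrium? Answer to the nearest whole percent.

z = ln(28/14) / ln(239000/41250) = 0.6931 / 1.7568 = 0.3945
S_new/S_old = (A_new/A_old)^z = 0.47^0.3945 = exp(0.3945 × -0.7550) = 0.7424
Fraction lost = 1 − 0.7424 = 0.2576

26%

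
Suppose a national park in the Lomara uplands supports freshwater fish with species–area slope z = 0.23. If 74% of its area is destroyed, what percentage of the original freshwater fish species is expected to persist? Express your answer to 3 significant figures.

73.4%

S_new/S_old = (A_new/A_old)^z = 0.26^0.23
= exp(0.23 × ln 0.26) = exp(0.23 × -1.3471) = exp(-0.3098) ≈ 0.7336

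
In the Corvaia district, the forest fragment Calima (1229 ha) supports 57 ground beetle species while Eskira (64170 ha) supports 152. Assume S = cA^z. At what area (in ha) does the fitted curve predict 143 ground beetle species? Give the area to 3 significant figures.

50200 ha

z = ln(152/57) / ln(64170/1229) = 0.9808 / 3.9553 = 0.2480
c = 57 / 1229^0.2480 = 57 / 5.836 = 9.767
A = (143/9.767)^(1/0.2480) ⇒ ln A = ln(14.64)/0.2480 = 10.8232
A = e^10.8232 ≈ 50169 ha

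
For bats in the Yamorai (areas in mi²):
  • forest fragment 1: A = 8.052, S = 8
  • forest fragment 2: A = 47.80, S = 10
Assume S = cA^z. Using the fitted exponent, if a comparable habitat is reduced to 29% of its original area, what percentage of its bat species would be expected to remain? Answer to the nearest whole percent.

86%

z = ln(10/8) / ln(47.8/8.052) = 0.2231 / 1.7811 = 0.1253
S_new/S_old = (A_new/A_old)^z = 0.29^0.1253 = exp(0.1253 × -1.2379) = 0.8563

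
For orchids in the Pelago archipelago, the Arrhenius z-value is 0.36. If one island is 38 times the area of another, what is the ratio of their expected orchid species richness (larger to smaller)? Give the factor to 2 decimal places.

S₂/S₁ = (A₂/A₁)^z = 38^0.36
ln(S₂/S₁) = 0.36 × ln 38 = 0.36 × 3.6376 = 1.3095
S₂/S₁ = e^1.3095 ≈ 3.704

3.70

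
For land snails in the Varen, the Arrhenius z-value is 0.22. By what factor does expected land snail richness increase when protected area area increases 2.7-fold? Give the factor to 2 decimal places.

1.24

S₂/S₁ = (A₂/A₁)^z = 2.7^0.22
ln(S₂/S₁) = 0.22 × ln 2.7 = 0.22 × 0.9933 = 0.2185
S₂/S₁ = e^0.2185 ≈ 1.244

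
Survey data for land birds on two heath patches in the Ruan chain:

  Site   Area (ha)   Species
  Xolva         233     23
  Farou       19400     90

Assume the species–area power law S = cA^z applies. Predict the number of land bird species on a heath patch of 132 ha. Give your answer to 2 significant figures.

19

z = ln(90/23) / ln(19400/233) = 1.3643 / 4.4220 = 0.3085
c = 23 / 233^0.3085 = 23 / 5.375 = 4.279
S₃ = 4.279 × 132^0.3085 = 4.279 × 4.511 ≈ 19.3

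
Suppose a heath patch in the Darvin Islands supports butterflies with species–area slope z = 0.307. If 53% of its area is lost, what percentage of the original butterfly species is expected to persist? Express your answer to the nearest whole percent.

S_new/S_old = (A_new/A_old)^z = 0.47^0.307
= exp(0.307 × ln 0.47) = exp(0.307 × -0.7550) = exp(-0.2318) ≈ 0.7931

79%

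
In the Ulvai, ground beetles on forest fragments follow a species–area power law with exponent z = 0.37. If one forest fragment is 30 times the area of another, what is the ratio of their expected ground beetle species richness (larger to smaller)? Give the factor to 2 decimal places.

3.52

S₂/S₁ = (A₂/A₁)^z = 30^0.37
ln(S₂/S₁) = 0.37 × ln 30 = 0.37 × 3.4012 = 1.2584
S₂/S₁ = e^1.2584 ≈ 3.52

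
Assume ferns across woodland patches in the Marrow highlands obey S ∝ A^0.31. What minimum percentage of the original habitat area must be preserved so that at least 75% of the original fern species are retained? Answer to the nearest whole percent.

40%

Need (A_new/A_old)^0.31 = 0.75, so A_new/A_old = 0.75^(1/0.31) = 0.75^3.226
ln(A_new/A_old) = ln 0.75 / 0.31 = -0.2877 / 0.31 = -0.9280
A_new/A_old = e^-0.9280 ≈ 0.3953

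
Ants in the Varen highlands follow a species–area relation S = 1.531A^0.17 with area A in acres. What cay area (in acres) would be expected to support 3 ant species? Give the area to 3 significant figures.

3 = 1.531 × A^0.17  ⇒  A^0.17 = 3/1.531 = 1.96
ln A = ln(1.96) / 0.17 = 0.6727 / 0.17 = 3.9570
A = e^3.9570 ≈ 52.3 acres

52.3 acres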